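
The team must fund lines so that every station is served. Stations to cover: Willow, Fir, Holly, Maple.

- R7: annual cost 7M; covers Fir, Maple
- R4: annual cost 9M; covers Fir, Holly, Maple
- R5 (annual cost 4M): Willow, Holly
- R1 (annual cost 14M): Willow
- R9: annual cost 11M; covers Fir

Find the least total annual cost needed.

11

This is a weighted set-cover instance.
Choose R7 and R5: together they cover Willow, Fir, Holly, Maple — every station.
Total annual cost: 7 + 4 = 11.
No cover costs less than 11.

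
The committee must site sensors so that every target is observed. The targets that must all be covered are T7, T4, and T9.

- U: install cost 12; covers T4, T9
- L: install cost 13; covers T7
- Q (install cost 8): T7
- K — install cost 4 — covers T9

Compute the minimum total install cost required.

20

The greedy cost-per-new-target heuristic would pick K, Q, and U for 24, but a cheaper cover exists.
Choose U and Q: together they cover T7, T4, T9 — every target.
Total install cost: 12 + 8 = 20.
No cover costs less than 20.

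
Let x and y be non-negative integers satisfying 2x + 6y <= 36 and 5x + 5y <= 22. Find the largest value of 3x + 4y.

16

The continuous relaxation peaks at (0, 4.4) with value 17.60; rounding to a feasible lattice point costs some objective.
(x,y)=(0,4): 2·0+6·4=24≤36, 5·0+5·4=20≤22, objective 16.
(x,y)=(1,3): 2·1+6·3=20≤36, 5·1+5·3=20≤22, objective 15.
The best lattice point is (0,4), giving 16.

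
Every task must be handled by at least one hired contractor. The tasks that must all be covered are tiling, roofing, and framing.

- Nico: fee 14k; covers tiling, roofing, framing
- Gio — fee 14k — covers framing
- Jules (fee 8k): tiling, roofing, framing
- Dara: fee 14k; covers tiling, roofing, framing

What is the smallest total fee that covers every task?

Jules alone covers tiling, roofing, framing — every task.
Total fee: 8.
No cover costs less than 8.

8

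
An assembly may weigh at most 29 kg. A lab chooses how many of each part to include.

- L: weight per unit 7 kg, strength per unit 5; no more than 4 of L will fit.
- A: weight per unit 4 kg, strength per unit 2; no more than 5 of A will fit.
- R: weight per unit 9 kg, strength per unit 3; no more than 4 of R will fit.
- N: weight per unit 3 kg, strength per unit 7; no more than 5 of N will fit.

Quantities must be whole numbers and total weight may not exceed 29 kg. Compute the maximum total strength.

45

Take 2×L and 5×N: weight 29 ≤ 29, strength 2·5 + 5·7 = 45.
N has the best ratio (7/3) and is taken to its limit of 5; remaining capacity is filled optimally with the others.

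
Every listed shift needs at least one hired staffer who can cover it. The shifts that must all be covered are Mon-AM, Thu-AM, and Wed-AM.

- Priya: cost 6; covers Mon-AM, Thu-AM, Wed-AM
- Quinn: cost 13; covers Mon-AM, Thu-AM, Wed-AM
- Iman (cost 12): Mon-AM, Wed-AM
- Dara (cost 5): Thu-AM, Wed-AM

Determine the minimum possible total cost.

Priya alone covers Mon-AM, Thu-AM, Wed-AM — every shift.
Total cost: 6.

6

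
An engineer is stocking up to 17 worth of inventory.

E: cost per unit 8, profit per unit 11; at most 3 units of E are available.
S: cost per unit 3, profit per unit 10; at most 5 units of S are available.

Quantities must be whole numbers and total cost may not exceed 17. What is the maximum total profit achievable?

50

S has the best ratio (10/3); taking only S gives at most 5×10 = 50 (stopped by the cost limit).
Optimal: 5×S: cost 15 ≤ 17, profit 5·10 = 50.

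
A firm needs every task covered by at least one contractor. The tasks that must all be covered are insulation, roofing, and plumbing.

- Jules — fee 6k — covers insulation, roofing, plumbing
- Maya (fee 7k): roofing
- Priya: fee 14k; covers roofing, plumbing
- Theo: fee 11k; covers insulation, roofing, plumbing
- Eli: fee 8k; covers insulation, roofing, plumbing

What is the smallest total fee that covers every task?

This is a weighted set-cover instance.
Jules alone covers insulation, roofing, plumbing — every task.
Total fee: 6.

6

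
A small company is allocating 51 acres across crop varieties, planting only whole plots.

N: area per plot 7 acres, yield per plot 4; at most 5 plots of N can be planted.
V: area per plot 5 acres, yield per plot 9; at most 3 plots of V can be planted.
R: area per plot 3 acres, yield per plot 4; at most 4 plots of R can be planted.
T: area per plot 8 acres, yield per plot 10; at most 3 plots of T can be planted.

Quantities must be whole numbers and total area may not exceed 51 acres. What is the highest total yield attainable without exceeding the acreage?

Take 3×V, 4×R, and 3×T: area 51 ≤ 51, yield 3·9 + 4·4 + 3·10 = 73.
V has the best ratio (9/5) and is taken to its limit of 3; remaining capacity is filled optimally with the others.

73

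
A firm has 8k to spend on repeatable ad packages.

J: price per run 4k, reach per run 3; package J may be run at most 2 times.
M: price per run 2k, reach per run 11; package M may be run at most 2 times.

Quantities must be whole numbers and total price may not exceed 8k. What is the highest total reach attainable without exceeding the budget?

25

M has the best ratio (11/2); taking only M gives at most 2×11 = 22 (stopped by the supply cap of 2).
Mixing does better — 1×J and 2×M: price 8 ≤ 8, reach 1·3 + 2·11 = 25.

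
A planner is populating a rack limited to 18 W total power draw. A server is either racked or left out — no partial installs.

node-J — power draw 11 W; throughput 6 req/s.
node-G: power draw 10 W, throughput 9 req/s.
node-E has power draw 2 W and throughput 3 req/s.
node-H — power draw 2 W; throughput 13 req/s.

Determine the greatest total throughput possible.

25

Allowing fractional choices, the relaxed optimum would be about 27.2, but servers are indivisible.
node-J + node-E + node-H: power draw 11 + 2 + 2 = 15 ≤ 18, throughput 6 + 3 + 13 = 22.
node-G + node-H: power draw 10 + 2 = 12 ≤ 18, throughput 9 + 13 = 22.
node-G + node-E + node-H: power draw 10 + 2 + 2 = 14 ≤ 18, throughput 9 + 3 + 13 = 25.
Best is node-G, node-E, and node-H with total throughput 25.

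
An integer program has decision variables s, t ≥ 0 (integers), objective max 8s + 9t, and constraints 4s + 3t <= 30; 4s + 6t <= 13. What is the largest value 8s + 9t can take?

24

Relaxing integrality, the LP optimum is 26.00 at (s,t) = (3.25, 0), which is not an integer point.
(s,t)=(3,0): 4·3+3·0=12≤30, 4·3+6·0=12≤13, objective 24.
(s,t)=(2,0): 4·2+3·0=8≤30, 4·2+6·0=8≤13, objective 16.
The best lattice point is (3,0), giving 24.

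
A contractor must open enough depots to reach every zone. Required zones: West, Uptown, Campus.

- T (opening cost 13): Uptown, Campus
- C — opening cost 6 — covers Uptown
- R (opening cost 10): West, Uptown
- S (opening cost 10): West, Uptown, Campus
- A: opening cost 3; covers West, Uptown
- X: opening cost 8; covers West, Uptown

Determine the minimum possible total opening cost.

S alone covers West, Uptown, Campus — every zone.
Total opening cost: 10.

10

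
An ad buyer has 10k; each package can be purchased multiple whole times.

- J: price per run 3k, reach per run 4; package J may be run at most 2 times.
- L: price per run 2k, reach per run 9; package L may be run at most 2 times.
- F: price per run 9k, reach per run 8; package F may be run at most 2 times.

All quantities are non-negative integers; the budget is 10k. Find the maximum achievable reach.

This is a bounded integer knapsack.
Take 2×J and 2×L: price 10 ≤ 10, reach 2·4 + 2·9 = 26.
L has the best ratio (9/2) and is taken to its limit of 2; remaining capacity is filled optimally with the others.

26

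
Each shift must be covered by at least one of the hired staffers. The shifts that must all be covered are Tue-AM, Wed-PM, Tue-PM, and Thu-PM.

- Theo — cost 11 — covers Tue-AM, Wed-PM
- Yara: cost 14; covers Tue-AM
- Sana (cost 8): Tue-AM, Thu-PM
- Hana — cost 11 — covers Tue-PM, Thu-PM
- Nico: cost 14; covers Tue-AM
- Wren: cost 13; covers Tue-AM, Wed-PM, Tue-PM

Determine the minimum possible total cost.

21

This is a weighted set-cover instance.
Choose Sana and Wren: together they cover Tue-AM, Wed-PM, Tue-PM, Thu-PM — every shift.
Total cost: 8 + 13 = 21.
No cover costs less than 21.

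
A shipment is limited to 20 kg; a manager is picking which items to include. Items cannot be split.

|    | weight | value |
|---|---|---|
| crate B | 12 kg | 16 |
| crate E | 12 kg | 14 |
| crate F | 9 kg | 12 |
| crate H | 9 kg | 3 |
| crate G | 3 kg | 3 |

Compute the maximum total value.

This is an integer program with binary decision variables.
Allowing fractional choices, the relaxed optimum would be about 26.7, but items are indivisible.
crate B: weight 12 ≤ 20, value 16.
crate B + crate G: weight 12 + 3 = 15 ≤ 20, value 16 + 3 = 19.
crate E + crate G: weight 12 + 3 = 15 ≤ 20, value 14 + 3 = 17.
Best is crate B and crate G with total value 19.

19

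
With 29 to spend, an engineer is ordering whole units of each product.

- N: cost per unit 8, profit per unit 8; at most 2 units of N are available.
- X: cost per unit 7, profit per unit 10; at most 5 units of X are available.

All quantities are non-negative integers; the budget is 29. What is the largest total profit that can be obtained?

This is a bounded integer knapsack.
X has the best ratio (10/7); taking only X gives at most 4×10 = 40 (stopped by the cost limit).
Optimal: 4×X: cost 28 ≤ 29, profit 4·10 = 40.

40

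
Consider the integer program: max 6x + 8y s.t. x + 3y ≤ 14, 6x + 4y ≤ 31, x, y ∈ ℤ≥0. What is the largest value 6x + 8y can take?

44

The continuous relaxation peaks at (2.64, 3.79) with value 46.14; rounding to a feasible lattice point costs some objective.
(x,y)=(2,4): 1·2+3·4=14≤14, 6·2+4·4=28≤31, objective 44.
(x,y)=(3,3): 1·3+3·3=12≤14, 6·3+4·3=30≤31, objective 42.
(x,y)=(1,4): 1·1+3·4=13≤14, 6·1+4·4=22≤31, objective 38.
(x,y)=(2,3): 1·2+3·3=11≤14, 6·2+4·3=24≤31, objective 36.
No feasible integer point exceeds 44.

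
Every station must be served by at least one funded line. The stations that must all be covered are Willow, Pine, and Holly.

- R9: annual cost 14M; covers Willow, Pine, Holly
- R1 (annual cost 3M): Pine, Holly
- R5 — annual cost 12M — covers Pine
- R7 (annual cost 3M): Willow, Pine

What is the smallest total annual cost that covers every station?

This is a weighted set-cover instance.
Choose R1 and R7: together they cover Willow, Pine, Holly — every station.
Total annual cost: 3 + 3 = 6.
No cover costs less than 6.

6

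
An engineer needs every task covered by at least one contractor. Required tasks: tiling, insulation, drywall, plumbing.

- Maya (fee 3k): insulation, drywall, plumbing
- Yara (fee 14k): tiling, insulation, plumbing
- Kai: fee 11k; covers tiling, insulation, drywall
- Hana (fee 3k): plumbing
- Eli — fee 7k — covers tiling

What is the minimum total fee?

10

Choose Maya and Eli: together they cover tiling, insulation, drywall, plumbing — every task.
Total fee: 3 + 7 = 10.
No cover costs less than 10.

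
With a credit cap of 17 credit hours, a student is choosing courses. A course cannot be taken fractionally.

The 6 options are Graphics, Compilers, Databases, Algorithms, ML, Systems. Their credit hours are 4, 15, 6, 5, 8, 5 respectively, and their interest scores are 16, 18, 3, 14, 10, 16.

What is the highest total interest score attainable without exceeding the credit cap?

46

Allowing fractional choices, the relaxed optimum would be about 49.8, but courses are indivisible.
Graphics + Algorithms + Systems: credit hours 4 + 5 + 5 = 14 ≤ 17, interest score 16 + 14 + 16 = 46.
Graphics + ML + Systems: credit hours 4 + 8 + 5 = 17 ≤ 17, interest score 16 + 10 + 16 = 42.
Graphics + Algorithms + ML: credit hours 4 + 5 + 8 = 17 ≤ 17, interest score 16 + 14 + 10 = 40.
Best is Graphics, Algorithms, and Systems with total interest score 46.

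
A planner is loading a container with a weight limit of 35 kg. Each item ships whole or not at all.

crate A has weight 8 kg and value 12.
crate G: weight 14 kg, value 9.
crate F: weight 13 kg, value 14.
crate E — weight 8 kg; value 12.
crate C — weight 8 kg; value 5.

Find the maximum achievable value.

38

Allowing fractional choices, the relaxed optimum would be about 41.9, but items are indivisible.
crate A + crate F + crate E: weight 8 + 13 + 8 = 29 ≤ 35, value 12 + 14 + 12 = 38.
crate A + crate G + crate F: weight 8 + 14 + 13 = 35 ≤ 35, value 12 + 9 + 14 = 35.
Best is crate A, crate F, and crate E with total value 38.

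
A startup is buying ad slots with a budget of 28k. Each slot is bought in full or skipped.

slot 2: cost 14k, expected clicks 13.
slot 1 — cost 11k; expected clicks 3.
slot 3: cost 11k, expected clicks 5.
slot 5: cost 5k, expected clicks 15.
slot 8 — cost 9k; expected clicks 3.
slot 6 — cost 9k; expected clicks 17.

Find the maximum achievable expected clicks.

45

Treat it as a binary knapsack problem.
Take slot 2, slot 5, and slot 6: cost 14 + 5 + 9 = 28 ≤ 28, expected clicks 13 + 15 + 17 = 45.
No other feasible combination does better.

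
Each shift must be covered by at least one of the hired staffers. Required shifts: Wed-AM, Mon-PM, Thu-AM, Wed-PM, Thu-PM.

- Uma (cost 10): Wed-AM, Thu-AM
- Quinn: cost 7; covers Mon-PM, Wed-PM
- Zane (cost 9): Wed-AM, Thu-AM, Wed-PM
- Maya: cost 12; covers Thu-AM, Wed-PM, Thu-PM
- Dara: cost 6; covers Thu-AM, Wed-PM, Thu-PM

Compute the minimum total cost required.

Choose Quinn, Zane, and Dara: together they cover Wed-AM, Mon-PM, Thu-AM, Wed-PM, Thu-PM — every shift.
Total cost: 7 + 9 + 6 = 22.
No cover costs less than 22.

22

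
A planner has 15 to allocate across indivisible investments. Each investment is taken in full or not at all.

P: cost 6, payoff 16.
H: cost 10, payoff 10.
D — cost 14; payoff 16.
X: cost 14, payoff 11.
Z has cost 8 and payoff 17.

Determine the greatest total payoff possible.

33

This is an integer program with binary decision variables.
Z: cost 8 ≤ 15, payoff 17.
P + Z: cost 6 + 8 = 14 ≤ 15, payoff 16 + 17 = 33.
Best is P and Z with total payoff 33.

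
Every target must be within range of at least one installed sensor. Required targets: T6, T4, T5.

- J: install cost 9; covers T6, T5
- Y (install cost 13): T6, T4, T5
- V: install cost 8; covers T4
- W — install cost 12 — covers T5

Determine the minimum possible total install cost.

Y alone covers T6, T4, T5 — every target.
Total install cost: 13.

13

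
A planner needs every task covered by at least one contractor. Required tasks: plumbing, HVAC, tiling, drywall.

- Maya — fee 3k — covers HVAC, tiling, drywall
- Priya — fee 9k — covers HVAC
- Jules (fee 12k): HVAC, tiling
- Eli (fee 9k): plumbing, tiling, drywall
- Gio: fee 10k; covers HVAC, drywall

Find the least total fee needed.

Choose Maya and Eli: together they cover plumbing, HVAC, tiling, drywall — every task.
Total fee: 3 + 9 = 12.
No cover costs less than 12.

12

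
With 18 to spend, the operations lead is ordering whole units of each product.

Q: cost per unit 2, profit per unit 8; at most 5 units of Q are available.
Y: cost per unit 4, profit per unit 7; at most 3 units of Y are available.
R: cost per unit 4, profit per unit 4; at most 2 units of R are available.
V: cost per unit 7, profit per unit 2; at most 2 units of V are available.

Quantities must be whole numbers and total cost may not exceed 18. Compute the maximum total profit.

54

Q has the best ratio (8/2); taking only Q gives at most 5×8 = 40 (stopped by the supply cap of 5).
Mixing does better — 5×Q and 2×Y: cost 18 ≤ 18, profit 5·8 + 2·7 = 54.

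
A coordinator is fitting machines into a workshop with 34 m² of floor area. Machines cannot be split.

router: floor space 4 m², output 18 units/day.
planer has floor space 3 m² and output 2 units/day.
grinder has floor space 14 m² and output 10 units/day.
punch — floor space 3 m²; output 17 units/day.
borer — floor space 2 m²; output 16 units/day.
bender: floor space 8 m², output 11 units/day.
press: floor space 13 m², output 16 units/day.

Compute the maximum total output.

Allowing fractional choices, the relaxed optimum would be about 80.9, but machines are indivisible.
router + planer + punch + borer + bender + press: floor space 4 + 3 + 3 + 2 + 8 + 13 = 33 ≤ 34, output 18 + 2 + 17 + 16 + 11 + 16 = 80.
router + punch + borer + bender + press: floor space 4 + 3 + 2 + 8 + 13 = 30 ≤ 34, output 18 + 17 + 16 + 11 + 16 = 78.
router + planer + grinder + punch + borer + bender: floor space 4 + 3 + 14 + 3 + 2 + 8 = 34 ≤ 34, output 18 + 2 + 10 + 17 + 16 + 11 = 74.
Best is router, planer, punch, borer, bender, and press with total output 80.

80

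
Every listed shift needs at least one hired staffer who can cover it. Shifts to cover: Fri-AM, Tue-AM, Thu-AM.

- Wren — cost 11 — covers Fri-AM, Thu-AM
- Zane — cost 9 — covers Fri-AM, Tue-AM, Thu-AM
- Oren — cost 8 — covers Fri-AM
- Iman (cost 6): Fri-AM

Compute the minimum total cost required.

9

Zane alone covers Fri-AM, Tue-AM, Thu-AM — every shift.
Total cost: 9.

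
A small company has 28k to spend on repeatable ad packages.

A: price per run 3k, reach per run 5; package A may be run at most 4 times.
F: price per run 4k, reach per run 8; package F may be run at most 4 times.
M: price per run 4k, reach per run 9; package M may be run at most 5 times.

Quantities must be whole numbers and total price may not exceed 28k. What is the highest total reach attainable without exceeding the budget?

61

2×F and 5×M: price 28 ≤ 28, reach 2·8 + 5·9 = 61.
3×F and 4×M: price 28 ≤ 28, reach 3·8 + 4·9 = 60.
Best is 61.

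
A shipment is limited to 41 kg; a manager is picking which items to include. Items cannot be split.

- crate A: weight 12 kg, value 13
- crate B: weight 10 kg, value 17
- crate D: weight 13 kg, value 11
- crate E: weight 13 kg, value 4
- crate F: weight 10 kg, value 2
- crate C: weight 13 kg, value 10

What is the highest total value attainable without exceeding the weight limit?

41

This is an integer program with binary decision variables.
Allowing fractional choices, the relaxed optimum would be about 45.6, but items are indivisible.
crate A + crate B + crate C: weight 12 + 10 + 13 = 35 ≤ 41, value 13 + 17 + 10 = 40.
crate A + crate B + crate D: weight 12 + 10 + 13 = 35 ≤ 41, value 13 + 17 + 11 = 41.
Best is crate A, crate B, and crate D with total value 41.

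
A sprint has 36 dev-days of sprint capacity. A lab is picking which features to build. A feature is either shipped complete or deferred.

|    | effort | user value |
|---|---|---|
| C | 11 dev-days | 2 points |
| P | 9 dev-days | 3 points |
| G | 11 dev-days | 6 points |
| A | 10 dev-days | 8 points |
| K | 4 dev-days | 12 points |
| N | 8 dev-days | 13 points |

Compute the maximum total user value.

39

P + A + K + N: effort 9 + 10 + 4 + 8 = 31 ≤ 36, user value 3 + 8 + 12 + 13 = 36.
C + A + K + N: effort 11 + 10 + 4 + 8 = 33 ≤ 36, user value 2 + 8 + 12 + 13 = 35.
G + A + K + N: effort 11 + 10 + 4 + 8 = 33 ≤ 36, user value 6 + 8 + 12 + 13 = 39.
Best is G, A, K, and N with total user value 39.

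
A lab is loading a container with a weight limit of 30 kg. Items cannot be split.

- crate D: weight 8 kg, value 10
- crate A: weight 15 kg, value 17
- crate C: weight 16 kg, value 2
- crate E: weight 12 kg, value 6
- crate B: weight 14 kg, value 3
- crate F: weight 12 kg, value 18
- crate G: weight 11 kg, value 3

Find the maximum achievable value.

35

Take crate A and crate F: weight 15 + 12 = 27 ≤ 30, value 17 + 18 = 35.
No other feasible combination does better.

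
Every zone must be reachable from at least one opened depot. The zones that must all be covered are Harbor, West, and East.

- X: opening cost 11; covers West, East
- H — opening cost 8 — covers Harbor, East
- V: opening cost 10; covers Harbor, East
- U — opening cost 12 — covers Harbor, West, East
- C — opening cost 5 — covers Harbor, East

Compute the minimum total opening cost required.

12

The greedy cost-per-new-zone heuristic would pick C and X for 16, but a cheaper cover exists.
U alone covers Harbor, West, East — every zone.
Total opening cost: 12.
No cover costs less than 12.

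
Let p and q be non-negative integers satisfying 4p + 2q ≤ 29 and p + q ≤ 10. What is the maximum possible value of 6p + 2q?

42

Relaxing integrality, the LP optimum is 43.50 at (p,q) = (7.25, 0), which is not an integer point.
(p,q)=(7,0): 4·7+2·0=28≤29, 1·7+1·0=7≤10, objective 42.
(p,q)=(6,1): 4·6+2·1=26≤29, 1·6+1·1=7≤10, objective 38.
(p,q)=(6,0): 4·6+2·0=24≤29, 1·6+1·0=6≤10, objective 36.
Maximum is 42 at (p,q)=(7,0).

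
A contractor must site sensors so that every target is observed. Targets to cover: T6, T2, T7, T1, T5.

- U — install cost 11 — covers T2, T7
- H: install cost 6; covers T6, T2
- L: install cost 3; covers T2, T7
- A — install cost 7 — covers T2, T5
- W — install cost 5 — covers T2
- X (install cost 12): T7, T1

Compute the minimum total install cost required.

25

Choose H, A, and X: together they cover T6, T2, T7, T1, T5 — every target.
Total install cost: 6 + 7 + 12 = 25.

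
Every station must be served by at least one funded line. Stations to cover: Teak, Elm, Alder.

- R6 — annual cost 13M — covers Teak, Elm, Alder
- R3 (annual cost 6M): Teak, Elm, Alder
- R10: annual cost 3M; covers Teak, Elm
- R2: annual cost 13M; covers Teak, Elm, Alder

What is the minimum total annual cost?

6

The greedy cost-per-new-station heuristic would pick R10 and R3 for 9, but a cheaper cover exists.
R3 alone covers Teak, Elm, Alder — every station.
Total annual cost: 6.
No cover costs less than 6.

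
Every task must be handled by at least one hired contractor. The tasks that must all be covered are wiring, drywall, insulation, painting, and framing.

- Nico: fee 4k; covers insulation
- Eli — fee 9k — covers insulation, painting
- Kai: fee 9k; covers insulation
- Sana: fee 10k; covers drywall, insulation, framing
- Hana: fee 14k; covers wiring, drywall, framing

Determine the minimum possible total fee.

This is an integer covering problem.
The greedy cost-per-new-task heuristic would pick Sana, Eli, and Hana for 33, but a cheaper cover exists.
Choose Eli and Hana: together they cover wiring, drywall, insulation, painting, framing — every task.
Total fee: 9 + 14 = 23.
No cover costs less than 23.

23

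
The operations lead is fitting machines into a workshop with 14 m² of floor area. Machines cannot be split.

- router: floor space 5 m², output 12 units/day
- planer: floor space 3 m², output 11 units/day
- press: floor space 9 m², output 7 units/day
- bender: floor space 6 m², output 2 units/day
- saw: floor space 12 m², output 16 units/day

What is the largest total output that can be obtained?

25

This is a 0-1 knapsack instance.
router + planer: floor space 5 + 3 = 8 ≤ 14, output 12 + 11 = 23.
router + press: floor space 5 + 9 = 14 ≤ 14, output 12 + 7 = 19.
router + planer + bender: floor space 5 + 3 + 6 = 14 ≤ 14, output 12 + 11 + 2 = 25.
Best is router, planer, and bender with total output 25.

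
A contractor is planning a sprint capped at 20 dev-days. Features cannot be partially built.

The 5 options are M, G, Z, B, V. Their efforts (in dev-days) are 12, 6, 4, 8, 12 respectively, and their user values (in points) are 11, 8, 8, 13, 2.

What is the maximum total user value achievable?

29

Treat it as a binary knapsack problem.
Allowing fractional choices, the relaxed optimum would be about 30.8, but features are indivisible.
M + B: effort 12 + 8 = 20 ≤ 20, user value 11 + 13 = 24.
G + Z + B: effort 6 + 4 + 8 = 18 ≤ 20, user value 8 + 8 + 13 = 29.
Best is G, Z, and B with total user value 29.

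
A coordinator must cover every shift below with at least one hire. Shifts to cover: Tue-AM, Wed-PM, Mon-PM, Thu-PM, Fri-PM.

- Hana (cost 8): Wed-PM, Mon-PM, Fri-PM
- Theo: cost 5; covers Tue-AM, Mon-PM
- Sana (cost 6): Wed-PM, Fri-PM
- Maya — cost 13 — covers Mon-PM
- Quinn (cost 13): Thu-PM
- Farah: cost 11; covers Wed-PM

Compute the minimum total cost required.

24

Choose Theo, Sana, and Quinn: together they cover Tue-AM, Wed-PM, Mon-PM, Thu-PM, Fri-PM — every shift.
Total cost: 5 + 6 + 13 = 24.
No cover costs less than 24.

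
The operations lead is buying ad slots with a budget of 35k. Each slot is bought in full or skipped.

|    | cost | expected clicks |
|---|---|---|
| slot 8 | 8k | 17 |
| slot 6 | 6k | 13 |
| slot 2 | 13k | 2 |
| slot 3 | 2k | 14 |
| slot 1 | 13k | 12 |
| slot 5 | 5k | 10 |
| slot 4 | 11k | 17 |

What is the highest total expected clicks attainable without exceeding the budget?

71

slot 8 + slot 6 + slot 3 + slot 5 + slot 4: cost 8 + 6 + 2 + 5 + 11 = 32 ≤ 35, expected clicks 17 + 13 + 14 + 10 + 17 = 71.
slot 8 + slot 6 + slot 3 + slot 1 + slot 5: cost 8 + 6 + 2 + 13 + 5 = 34 ≤ 35, expected clicks 17 + 13 + 14 + 12 + 10 = 66.
Best is slot 8, slot 6, slot 3, slot 5, and slot 4 with total expected clicks 71.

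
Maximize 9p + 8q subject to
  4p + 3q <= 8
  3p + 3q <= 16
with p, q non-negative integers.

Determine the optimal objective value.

Relaxing integrality, the LP optimum is 21.33 at (p,q) = (0, 2.67), which is not an integer point.
(p,q)=(2,0): 4·2+3·0=8≤8, 3·2+3·0=6≤16, objective 18.
(p,q)=(1,1): 4·1+3·1=7≤8, 3·1+3·1=6≤16, objective 17.
(p,q)=(0,2): 4·0+3·2=6≤8, 3·0+3·2=6≤16, objective 16.
Maximum is 18 at (p,q)=(2,0).

18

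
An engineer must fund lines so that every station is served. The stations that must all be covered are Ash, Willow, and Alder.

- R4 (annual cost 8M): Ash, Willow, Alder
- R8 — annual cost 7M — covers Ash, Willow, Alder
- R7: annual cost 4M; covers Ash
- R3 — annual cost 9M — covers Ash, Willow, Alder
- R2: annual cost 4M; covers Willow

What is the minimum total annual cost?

7

R8 alone covers Ash, Willow, Alder — every station.
Total annual cost: 7.
No cover costs less than 7.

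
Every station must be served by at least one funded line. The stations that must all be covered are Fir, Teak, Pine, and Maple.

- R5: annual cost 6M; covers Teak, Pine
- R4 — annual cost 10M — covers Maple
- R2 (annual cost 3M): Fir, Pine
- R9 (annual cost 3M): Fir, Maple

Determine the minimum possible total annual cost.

9

The greedy cost-per-new-station heuristic would pick R2, R9, and R5 for 12, but a cheaper cover exists.
Choose R5 and R9: together they cover Fir, Teak, Pine, Maple — every station.
Total annual cost: 6 + 3 = 9.
No cover costs less than 9.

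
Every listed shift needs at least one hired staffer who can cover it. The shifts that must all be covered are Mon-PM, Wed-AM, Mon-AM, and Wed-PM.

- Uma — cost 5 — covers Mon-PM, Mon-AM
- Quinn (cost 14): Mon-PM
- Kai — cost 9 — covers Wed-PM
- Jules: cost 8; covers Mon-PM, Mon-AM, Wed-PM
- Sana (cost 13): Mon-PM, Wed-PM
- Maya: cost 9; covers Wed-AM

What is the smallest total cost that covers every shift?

17

The greedy cost-per-new-shift heuristic would pick Uma, Jules, and Maya for 22, but a cheaper cover exists.
Choose Jules and Maya: together they cover Mon-PM, Wed-AM, Mon-AM, Wed-PM — every shift.
Total cost: 8 + 9 = 17.
No cover costs less than 17.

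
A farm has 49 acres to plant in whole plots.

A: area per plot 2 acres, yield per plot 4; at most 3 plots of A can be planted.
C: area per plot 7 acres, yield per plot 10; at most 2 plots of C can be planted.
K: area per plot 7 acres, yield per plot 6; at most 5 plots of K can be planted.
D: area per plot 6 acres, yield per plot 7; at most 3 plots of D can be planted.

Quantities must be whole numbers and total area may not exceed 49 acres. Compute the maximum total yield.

3×A, 2×C, 2×K, and 2×D: area 46 ≤ 49, yield 3·4 + 2·10 + 2·6 + 2·7 = 58.
3×A, 2×C, 1×K, and 3×D: area 45 ≤ 49, yield 3·4 + 2·10 + 1·6 + 3·7 = 59.
Best is 59.

59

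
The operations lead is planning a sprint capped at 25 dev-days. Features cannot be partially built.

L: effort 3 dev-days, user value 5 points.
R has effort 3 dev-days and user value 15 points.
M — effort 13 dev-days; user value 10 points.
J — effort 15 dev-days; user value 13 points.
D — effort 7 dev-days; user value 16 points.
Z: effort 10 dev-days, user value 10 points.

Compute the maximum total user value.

46

Allowing fractional choices, the relaxed optimum would be about 47.7, but features are indivisible.
R + J + D: effort 3 + 15 + 7 = 25 ≤ 25, user value 15 + 13 + 16 = 44.
R + D + Z: effort 3 + 7 + 10 = 20 ≤ 25, user value 15 + 16 + 10 = 41.
L + R + D + Z: effort 3 + 3 + 7 + 10 = 23 ≤ 25, user value 5 + 15 + 16 + 10 = 46.
Best is L, R, D, and Z with total user value 46.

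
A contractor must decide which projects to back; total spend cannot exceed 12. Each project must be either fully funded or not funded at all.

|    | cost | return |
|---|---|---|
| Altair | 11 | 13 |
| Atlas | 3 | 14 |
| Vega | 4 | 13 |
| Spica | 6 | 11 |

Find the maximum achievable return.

Take Atlas and Vega: cost 3 + 4 = 7 ≤ 12, return 14 + 13 = 27.
No other feasible combination does better.

27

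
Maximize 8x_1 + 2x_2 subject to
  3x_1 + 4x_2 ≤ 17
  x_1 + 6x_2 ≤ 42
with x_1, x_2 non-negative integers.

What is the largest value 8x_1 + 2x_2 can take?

40

(x_1,x_2)=(5,0) is feasible, giving 40.
(x_1,x_2)=(4,1) is feasible, giving 34.
Maximum is 40 at (x_1,x_2)=(5,0).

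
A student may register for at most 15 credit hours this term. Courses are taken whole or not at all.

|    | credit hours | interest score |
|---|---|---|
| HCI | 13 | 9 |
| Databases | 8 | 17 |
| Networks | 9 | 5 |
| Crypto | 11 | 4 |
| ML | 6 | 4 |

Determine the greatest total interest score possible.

21

Allowing fractional choices, the relaxed optimum would be about 21.8, but courses are indivisible.
Databases + ML: credit hours 8 + 6 = 14 ≤ 15, interest score 17 + 4 = 21.
Databases: credit hours 8 ≤ 15, interest score 17.
Best is Databases and ML with total interest score 21.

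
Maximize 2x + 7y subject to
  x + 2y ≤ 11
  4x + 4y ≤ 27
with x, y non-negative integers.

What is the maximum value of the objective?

(x,y)=(1,5): 1·1+2·5=11≤11, 4·1+4·5=24≤27, objective 37.
(x,y)=(0,5): 1·0+2·5=10≤11, 4·0+4·5=20≤27, objective 35.
(x,y)=(2,4): 1·2+2·4=10≤11, 4·2+4·4=24≤27, objective 32.
(x,y)=(1,4): 1·1+2·4=9≤11, 4·1+4·4=20≤27, objective 30.
No feasible integer point exceeds 37.

37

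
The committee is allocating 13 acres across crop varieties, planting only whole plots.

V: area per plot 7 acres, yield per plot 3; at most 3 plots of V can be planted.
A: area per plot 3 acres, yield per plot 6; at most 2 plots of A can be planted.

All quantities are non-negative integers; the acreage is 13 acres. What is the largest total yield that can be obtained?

15

1×V and 2×A: area 13 ≤ 13, yield 1·3 + 2·6 = 15.
2×A: area 6 ≤ 13, yield 2·6 = 12.
Best is 15.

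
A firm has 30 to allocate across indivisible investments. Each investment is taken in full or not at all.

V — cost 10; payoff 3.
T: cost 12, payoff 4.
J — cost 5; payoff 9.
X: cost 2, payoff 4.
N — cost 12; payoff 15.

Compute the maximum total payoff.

Take V, J, X, and N: cost 10 + 5 + 2 + 12 = 29 ≤ 30, payoff 3 + 9 + 4 + 15 = 31.
No other feasible combination does better.

31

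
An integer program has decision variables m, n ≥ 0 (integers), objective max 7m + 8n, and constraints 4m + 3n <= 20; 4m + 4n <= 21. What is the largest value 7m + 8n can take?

The continuous relaxation peaks at (0, 5.25) with value 42.00; rounding to a feasible lattice point costs some objective.
(m,n)=(0,5): 4·0+3·5=15≤20, 4·0+4·5=20≤21, objective 40.
(m,n)=(1,4): 4·1+3·4=16≤20, 4·1+4·4=20≤21, objective 39.
(m,n)=(0,4): 4·0+3·4=12≤20, 4·0+4·4=16≤21, objective 32.
The best lattice point is (0,5), giving 40.

40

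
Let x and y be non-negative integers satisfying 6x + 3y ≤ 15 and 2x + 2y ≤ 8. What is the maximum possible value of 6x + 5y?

21

(x,y)=(1,3): 6·1+3·3=15≤15, 2·1+2·3=8≤8, objective 21.
(x,y)=(0,4): 6·0+3·4=12≤15, 2·0+2·4=8≤8, objective 20.
Maximum is 21 at (x,y)=(1,3).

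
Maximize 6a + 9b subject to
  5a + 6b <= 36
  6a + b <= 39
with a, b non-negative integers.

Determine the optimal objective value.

54

(a,b)=(0,6): 5·0+6·6=36≤36, 6·0+1·6=6≤39, objective 54.
(a,b)=(1,5): 5·1+6·5=35≤36, 6·1+1·5=11≤39, objective 51.
(a,b)=(0,5): 5·0+6·5=30≤36, 6·0+1·5=5≤39, objective 45.
No feasible integer point exceeds 54.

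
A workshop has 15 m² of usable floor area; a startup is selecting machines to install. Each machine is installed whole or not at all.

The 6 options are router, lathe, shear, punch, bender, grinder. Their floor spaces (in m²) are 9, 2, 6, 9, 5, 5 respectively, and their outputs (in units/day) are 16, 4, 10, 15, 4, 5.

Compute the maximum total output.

26

Allowing fractional choices, the relaxed optimum would be about 26.7, but machines are indivisible.
router + shear: floor space 9 + 6 = 15 ≤ 15, output 16 + 10 = 26.
shear + punch: floor space 6 + 9 = 15 ≤ 15, output 10 + 15 = 25.
Best is router and shear with total output 26.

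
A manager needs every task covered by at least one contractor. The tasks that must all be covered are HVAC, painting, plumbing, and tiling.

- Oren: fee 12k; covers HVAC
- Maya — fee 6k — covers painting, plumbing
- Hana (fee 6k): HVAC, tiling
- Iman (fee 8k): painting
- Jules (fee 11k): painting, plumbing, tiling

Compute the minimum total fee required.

This is an integer covering problem.
Choose Maya and Hana: together they cover HVAC, painting, plumbing, tiling — every task.
Total fee: 6 + 6 = 12.
No cover costs less than 12.

12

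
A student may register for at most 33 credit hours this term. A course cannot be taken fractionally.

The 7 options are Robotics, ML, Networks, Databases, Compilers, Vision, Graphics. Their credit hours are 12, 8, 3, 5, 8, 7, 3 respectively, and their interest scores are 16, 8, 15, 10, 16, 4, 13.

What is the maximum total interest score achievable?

70

Allowing fractional choices, the relaxed optimum would be about 72.0, but courses are indivisible.
Robotics + Networks + Databases + Compilers + Graphics: credit hours 12 + 3 + 5 + 8 + 3 = 31 ≤ 33, interest score 16 + 15 + 10 + 16 + 13 = 70.
ML + Networks + Databases + Compilers + Graphics: credit hours 8 + 3 + 5 + 8 + 3 = 27 ≤ 33, interest score 8 + 15 + 10 + 16 + 13 = 62.
Robotics + Networks + Compilers + Vision + Graphics: credit hours 12 + 3 + 8 + 7 + 3 = 33 ≤ 33, interest score 16 + 15 + 16 + 4 + 13 = 64.
Best is Robotics, Networks, Databases, Compilers, and Graphics with total interest score 70.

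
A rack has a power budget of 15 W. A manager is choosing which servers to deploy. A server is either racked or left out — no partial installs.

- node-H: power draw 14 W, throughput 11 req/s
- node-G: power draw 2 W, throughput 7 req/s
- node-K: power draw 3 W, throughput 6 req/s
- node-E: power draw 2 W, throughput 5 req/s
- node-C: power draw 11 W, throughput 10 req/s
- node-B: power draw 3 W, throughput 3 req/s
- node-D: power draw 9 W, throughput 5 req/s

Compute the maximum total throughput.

Allowing fractional choices, the relaxed optimum would be about 25.5, but servers are indivisible.
node-G + node-K + node-E: power draw 2 + 3 + 2 = 7 ≤ 15, throughput 7 + 6 + 5 = 18.
node-G + node-E + node-C: power draw 2 + 2 + 11 = 15 ≤ 15, throughput 7 + 5 + 10 = 22.
node-G + node-K + node-E + node-B: power draw 2 + 3 + 2 + 3 = 10 ≤ 15, throughput 7 + 6 + 5 + 3 = 21.
Best is node-G, node-E, and node-C with total throughput 22.

22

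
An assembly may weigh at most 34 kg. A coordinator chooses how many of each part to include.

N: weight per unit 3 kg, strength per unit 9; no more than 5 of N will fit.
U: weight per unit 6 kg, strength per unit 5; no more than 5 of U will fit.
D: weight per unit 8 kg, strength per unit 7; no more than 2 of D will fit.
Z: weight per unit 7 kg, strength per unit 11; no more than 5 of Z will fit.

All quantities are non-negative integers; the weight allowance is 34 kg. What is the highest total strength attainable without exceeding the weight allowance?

69

5×N and 2×Z: weight 29 ≤ 34, strength 5·9 + 2·11 = 67.
4×N and 3×Z: weight 33 ≤ 34, strength 4·9 + 3·11 = 69.
Best is 69.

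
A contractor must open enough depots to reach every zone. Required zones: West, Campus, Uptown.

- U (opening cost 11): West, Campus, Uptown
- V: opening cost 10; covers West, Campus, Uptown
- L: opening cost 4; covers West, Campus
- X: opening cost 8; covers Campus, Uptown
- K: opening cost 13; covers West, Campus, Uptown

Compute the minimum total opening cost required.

10

This is an integer covering problem.
The greedy cost-per-new-zone heuristic would pick L and X for 12, but a cheaper cover exists.
V alone covers West, Campus, Uptown — every zone.
Total opening cost: 10.
No cover costs less than 10.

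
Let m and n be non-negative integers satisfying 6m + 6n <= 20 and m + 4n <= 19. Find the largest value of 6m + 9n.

27

Relaxing integrality, the LP optimum is 30.00 at (m,n) = (0, 3.33), which is not an integer point.
(m,n)=(0,3): 6·0+6·3=18≤20, 1·0+4·3=12≤19, objective 27.
(m,n)=(1,2): 6·1+6·2=18≤20, 1·1+4·2=9≤19, objective 24.
(m,n)=(0,2): 6·0+6·2=12≤20, 1·0+4·2=8≤19, objective 18.
The best lattice point is (0,3), giving 27.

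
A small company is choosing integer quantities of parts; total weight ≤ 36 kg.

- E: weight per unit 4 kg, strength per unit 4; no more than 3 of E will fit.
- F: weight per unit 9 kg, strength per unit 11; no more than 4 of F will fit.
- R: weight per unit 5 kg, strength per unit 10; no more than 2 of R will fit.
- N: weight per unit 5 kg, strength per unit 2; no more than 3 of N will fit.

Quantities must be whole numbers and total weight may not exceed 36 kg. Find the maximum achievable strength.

Take 2×E, 2×F, and 2×R: weight 36 ≤ 36, strength 2·4 + 2·11 + 2·10 = 50.
R has the best ratio (10/5) and is taken to its limit of 2; remaining capacity is filled optimally with the others.

50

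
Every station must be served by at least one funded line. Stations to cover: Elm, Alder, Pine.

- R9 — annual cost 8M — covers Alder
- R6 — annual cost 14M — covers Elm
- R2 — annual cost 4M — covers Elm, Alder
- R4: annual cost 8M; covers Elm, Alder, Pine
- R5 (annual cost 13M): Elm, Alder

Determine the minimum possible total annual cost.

R4 alone covers Elm, Alder, Pine — every station.
Total annual cost: 8.

8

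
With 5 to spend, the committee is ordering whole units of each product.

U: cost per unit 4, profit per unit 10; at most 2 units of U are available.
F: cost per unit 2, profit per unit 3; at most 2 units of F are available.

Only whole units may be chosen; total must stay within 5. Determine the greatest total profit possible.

10

U has the best ratio (10/4); taking only U gives at most 1×10 = 10 (stopped by the cost limit).
Optimal: 1×U: cost 4 ≤ 5, profit 1·10 = 10.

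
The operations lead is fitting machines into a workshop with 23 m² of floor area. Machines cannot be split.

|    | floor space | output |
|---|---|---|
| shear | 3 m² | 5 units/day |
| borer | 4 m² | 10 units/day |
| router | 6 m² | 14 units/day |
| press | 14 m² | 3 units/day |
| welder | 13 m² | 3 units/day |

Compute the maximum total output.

29

Treat it as a binary knapsack problem.
borer + router + welder: floor space 4 + 6 + 13 = 23 ≤ 23, output 10 + 14 + 3 = 27.
shear + borer + router: floor space 3 + 4 + 6 = 13 ≤ 23, output 5 + 10 + 14 = 29.
borer + router: floor space 4 + 6 = 10 ≤ 23, output 10 + 14 = 24.
Best is shear, borer, and router with total output 29.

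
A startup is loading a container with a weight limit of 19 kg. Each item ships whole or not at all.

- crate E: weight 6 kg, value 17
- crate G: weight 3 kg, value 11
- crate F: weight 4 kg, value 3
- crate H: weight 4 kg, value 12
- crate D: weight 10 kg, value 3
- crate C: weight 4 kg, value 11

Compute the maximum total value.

51

Allowing fractional choices, the relaxed optimum would be about 52.5, but items are indivisible.
crate E + crate G + crate F + crate H: weight 6 + 3 + 4 + 4 = 17 ≤ 19, value 17 + 11 + 3 + 12 = 43.
crate E + crate G + crate H + crate C: weight 6 + 3 + 4 + 4 = 17 ≤ 19, value 17 + 11 + 12 + 11 = 51.
crate E + crate F + crate H + crate C: weight 6 + 4 + 4 + 4 = 18 ≤ 19, value 17 + 3 + 12 + 11 = 43.
Best is crate E, crate G, crate H, and crate C with total value 51.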